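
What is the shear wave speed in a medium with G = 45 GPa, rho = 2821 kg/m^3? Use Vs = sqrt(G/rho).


Convert G to Pa: G = 45e9 Pa
Compute G/rho = 45e9 / 2821 = 15951790.1453
Vs = sqrt(15951790.1453) = 3993.97 m/s

3993.97


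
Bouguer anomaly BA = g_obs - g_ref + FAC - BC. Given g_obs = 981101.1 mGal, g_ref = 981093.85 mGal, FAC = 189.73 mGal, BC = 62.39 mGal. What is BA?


BA = g_obs - g_ref + FAC - BC
= 981101.1 - 981093.85 + 189.73 - 62.39
= 134.59 mGal

134.59


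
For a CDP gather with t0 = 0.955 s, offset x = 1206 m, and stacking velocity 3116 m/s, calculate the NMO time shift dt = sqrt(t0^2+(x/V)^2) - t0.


x/Vnmo = 1206/3116 = 0.387035
(x/Vnmo)^2 = 0.149796
t0^2 = 0.912025
sqrt(0.912025 + 0.149796) = 1.030447
dt = 1.030447 - 0.955 = 0.075447

0.075447


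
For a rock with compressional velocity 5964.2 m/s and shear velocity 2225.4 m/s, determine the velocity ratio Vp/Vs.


Vp/Vs = 5964.2 / 2225.4
= 2.6801

2.6801


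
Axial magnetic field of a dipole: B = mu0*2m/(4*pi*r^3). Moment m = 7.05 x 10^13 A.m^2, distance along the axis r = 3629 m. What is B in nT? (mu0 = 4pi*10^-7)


m = 7.05 x 10^13 = 70500000000000 A.m^2
2m = 141000000000000 A.m^2
r^3 = 3629^3 = 47792627189
B = (4pi*10^-7) * 141000000000000 / (4*pi * 47792627189) * 1e9
= 177185825.662464 / 600579865890.87 * 1e9
= 295024.5849 nT

295024.5849


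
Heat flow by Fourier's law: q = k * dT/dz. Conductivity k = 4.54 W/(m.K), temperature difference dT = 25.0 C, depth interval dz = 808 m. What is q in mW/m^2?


q = k * dT / dz * 1000
= 4.54 * 25.0 / 808 * 1000
= 0.14047 * 1000
= 140.4703 mW/m^2

140.4703


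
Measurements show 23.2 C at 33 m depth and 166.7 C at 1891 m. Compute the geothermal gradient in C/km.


dT = 166.7 - 23.2 = 143.5 C
dz = 1891 - 33 = 1858 m
gradient = dT/dz * 1000 = 143.5/1858 * 1000 = 77.2336 C/km

77.2336


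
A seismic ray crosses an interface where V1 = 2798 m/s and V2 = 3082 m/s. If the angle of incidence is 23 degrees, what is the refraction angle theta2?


sin(theta1) = sin(23 deg) = 0.390731
sin(theta2) = V2/V1 * sin(theta1) = 3082/2798 * 0.390731 = 0.430391
theta2 = arcsin(0.430391) = 25.4924 degrees

25.4924


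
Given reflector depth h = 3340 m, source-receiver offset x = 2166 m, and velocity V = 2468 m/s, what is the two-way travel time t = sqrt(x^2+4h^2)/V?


x^2 + 4h^2 = 2166^2 + 4*3340^2 = 4691556 + 44622400 = 49313956
sqrt(49313956) = 7022.3896
t = 7022.3896 / 2468 = 2.8454 s

2.8454


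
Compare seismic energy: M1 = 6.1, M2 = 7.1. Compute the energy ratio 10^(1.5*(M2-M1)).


M2 - M1 = 7.1 - 6.1 = 1.0
1.5 * 1.0 = 1.5
ratio = 10^1.5 = 31.62

31.62


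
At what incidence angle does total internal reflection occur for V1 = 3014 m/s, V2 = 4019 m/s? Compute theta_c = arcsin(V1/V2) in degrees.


V1/V2 = 3014/4019 = 0.749938
theta_c = arcsin(0.749938) = 48.585 degrees

48.585


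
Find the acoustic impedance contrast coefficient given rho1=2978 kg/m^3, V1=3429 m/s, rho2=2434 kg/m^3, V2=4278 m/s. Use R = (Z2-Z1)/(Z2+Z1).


Z1 = 2978 * 3429 = 10211562
Z2 = 2434 * 4278 = 10412652
R = (10412652 - 10211562) / (10412652 + 10211562) = 201090 / 20624214 = 0.0098

0.0098


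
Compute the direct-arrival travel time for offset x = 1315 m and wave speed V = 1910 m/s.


t = x / V
= 1315 / 1910
= 0.6885 s

0.6885


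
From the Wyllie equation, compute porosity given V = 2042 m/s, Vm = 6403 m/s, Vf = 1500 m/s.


1/V - 1/Vm = 1/2042 - 1/6403 = 0.00033354
1/Vf - 1/Vm = 1/1500 - 1/6403 = 0.00051049
phi = 0.00033354 / 0.00051049 = 0.6534

0.6534


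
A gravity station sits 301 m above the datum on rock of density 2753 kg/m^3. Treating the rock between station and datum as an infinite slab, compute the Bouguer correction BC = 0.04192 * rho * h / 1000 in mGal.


BC = 0.04192 * rho * h / 1000
= 0.04192 * 2753 * 301 / 1000
= 34.7371 mGal

34.7371


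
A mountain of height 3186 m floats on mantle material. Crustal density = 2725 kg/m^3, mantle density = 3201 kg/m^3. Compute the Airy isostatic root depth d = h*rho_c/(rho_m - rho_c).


rho_m - rho_c = 3201 - 2725 = 476
d = 3186 * 2725 / 476
= 8681850 / 476
= 18239.18 m

18239.18


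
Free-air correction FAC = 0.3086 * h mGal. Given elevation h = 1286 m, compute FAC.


FAC = 0.3086 * h
= 0.3086 * 1286
= 396.8596 mGal

396.8596


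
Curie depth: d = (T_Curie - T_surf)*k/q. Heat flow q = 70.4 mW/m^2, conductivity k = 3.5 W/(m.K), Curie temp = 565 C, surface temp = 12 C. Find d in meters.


T_Curie - T_surf = 565 - 12 = 553 C
Convert q to W/m^2: 70.4 mW/m^2 = 0.0704 W/m^2
d = 553 * 3.5 / 0.0704 = 27492.9 m

27492.9


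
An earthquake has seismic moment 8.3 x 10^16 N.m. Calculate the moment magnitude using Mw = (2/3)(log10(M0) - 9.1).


log10(M0) = log10(8.3 x 10^16) = 16.9191
Mw = 2/3 * (16.9191 - 9.1)
= 2/3 * 7.8191
= 5.21

5.21


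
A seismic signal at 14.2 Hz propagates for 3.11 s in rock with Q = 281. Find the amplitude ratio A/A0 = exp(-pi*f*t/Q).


pi*f*t/Q = pi*14.2*3.11/281 = 0.493733
A/A0 = exp(-0.493733) = 0.610344

0.610344


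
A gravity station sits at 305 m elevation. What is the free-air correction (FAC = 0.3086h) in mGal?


FAC = 0.3086 * h
= 0.3086 * 305
= 94.123 mGal

94.123


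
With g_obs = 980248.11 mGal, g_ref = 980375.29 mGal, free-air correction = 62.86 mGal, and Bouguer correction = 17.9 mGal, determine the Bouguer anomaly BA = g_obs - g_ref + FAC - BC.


BA = g_obs - g_ref + FAC - BC
= 980248.11 - 980375.29 + 62.86 - 17.9
= -82.22 mGal

-82.22


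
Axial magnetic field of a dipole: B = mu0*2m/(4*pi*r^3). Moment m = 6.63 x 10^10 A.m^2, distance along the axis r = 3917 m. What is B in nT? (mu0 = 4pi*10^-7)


m = 6.63 x 10^10 = 66300000000 A.m^2
2m = 132600000000 A.m^2
r^3 = 3917^3 = 60098096213
B = (4pi*10^-7) * 132600000000 / (4*pi * 60098096213) * 1e9
= 166630.074346 / 755214950229.97 * 1e9
= 220.6393 nT

220.6393


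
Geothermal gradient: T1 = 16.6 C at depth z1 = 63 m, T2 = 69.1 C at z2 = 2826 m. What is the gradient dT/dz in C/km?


dT = 69.1 - 16.6 = 52.5 C
dz = 2826 - 63 = 2763 m
gradient = dT/dz * 1000 = 52.5/2763 * 1000 = 19.0011 C/km

19.0011


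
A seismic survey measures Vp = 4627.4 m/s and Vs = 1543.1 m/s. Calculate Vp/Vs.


Vp/Vs = 4627.4 / 1543.1
= 2.9988

2.9988


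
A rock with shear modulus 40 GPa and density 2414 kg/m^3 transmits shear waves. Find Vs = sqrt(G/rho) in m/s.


Convert G to Pa: G = 40e9 Pa
Compute G/rho = 40e9 / 2414 = 16570008.285
Vs = sqrt(16570008.285) = 4070.63 m/s

4070.63


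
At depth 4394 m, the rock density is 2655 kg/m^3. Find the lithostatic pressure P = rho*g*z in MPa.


P = rho * g * z / 1e6
= 2655 * 9.81 * 4394 / 1e6
= 114444146.7 / 1e6
= 114.4441 MPa

114.4441


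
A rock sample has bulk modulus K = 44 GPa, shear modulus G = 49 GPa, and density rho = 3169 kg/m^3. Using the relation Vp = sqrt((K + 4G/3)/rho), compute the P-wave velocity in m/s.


First compute the effective modulus:
K + 4G/3 = 44e9 + 4*49e9/3 = 109333333333.33 Pa
Then divide by density:
109333333333.33 / 3169 = 34500894.078 Pa/(kg/m^3)
Take the square root:
Vp = sqrt(34500894.078) = 5873.75 m/s

5873.75


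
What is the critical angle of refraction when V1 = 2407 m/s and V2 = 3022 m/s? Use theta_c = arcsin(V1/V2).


V1/V2 = 2407/3022 = 0.796492
theta_c = arcsin(0.796492) = 52.7964 degrees

52.7964


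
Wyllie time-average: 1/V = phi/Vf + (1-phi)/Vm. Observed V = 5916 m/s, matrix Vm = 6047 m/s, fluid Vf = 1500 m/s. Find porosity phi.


1/V - 1/Vm = 1/5916 - 1/6047 = 3.66e-06
1/Vf - 1/Vm = 1/1500 - 1/6047 = 0.0005013
phi = 3.66e-06 / 0.0005013 = 0.0073

0.0073


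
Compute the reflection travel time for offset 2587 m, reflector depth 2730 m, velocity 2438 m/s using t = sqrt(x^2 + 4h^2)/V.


x^2 + 4h^2 = 2587^2 + 4*2730^2 = 6692569 + 29811600 = 36504169
sqrt(36504169) = 6041.868
t = 6041.868 / 2438 = 2.4782 s

2.4782


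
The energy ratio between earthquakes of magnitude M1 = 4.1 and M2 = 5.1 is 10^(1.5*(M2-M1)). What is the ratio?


M2 - M1 = 5.1 - 4.1 = 1.0
1.5 * 1.0 = 1.5
ratio = 10^1.5 = 31.62

31.62


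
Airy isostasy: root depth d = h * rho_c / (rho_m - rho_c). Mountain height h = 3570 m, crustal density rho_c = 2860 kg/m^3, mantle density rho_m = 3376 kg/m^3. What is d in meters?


rho_m - rho_c = 3376 - 2860 = 516
d = 3570 * 2860 / 516
= 10210200 / 516
= 19787.21 m

19787.21


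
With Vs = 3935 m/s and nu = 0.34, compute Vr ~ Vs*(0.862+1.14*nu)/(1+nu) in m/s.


Numerator factor = 0.862 + 1.14*0.34 = 1.2496
Denominator = 1 + 0.34 = 1.34
Vr = 3935 * 1.2496 / 1.34 = 3669.53 m/s

3669.53


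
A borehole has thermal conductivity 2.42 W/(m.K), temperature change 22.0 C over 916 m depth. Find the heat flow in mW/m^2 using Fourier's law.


q = k * dT / dz * 1000
= 2.42 * 22.0 / 916 * 1000
= 0.058122 * 1000
= 58.1223 mW/m^2

58.1223


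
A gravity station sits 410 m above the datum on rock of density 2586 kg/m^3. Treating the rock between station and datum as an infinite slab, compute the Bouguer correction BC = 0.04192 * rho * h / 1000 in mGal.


BC = 0.04192 * rho * h / 1000
= 0.04192 * 2586 * 410 / 1000
= 44.4461 mGal

44.4461


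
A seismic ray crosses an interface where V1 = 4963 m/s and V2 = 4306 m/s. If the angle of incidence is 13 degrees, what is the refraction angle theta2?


sin(theta1) = sin(13 deg) = 0.224951
sin(theta2) = V2/V1 * sin(theta1) = 4306/4963 * 0.224951 = 0.195172
theta2 = arcsin(0.195172) = 11.2548 degrees

11.2548


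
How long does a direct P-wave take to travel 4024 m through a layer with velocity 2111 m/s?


t = x / V
= 4024 / 2111
= 1.9062 s

1.9062


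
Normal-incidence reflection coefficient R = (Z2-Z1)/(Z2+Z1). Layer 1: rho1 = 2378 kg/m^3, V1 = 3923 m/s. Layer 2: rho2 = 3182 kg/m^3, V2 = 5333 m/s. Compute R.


Z1 = 2378 * 3923 = 9328894
Z2 = 3182 * 5333 = 16969606
R = (16969606 - 9328894) / (16969606 + 9328894) = 7640712 / 26298500 = 0.2905

0.2905


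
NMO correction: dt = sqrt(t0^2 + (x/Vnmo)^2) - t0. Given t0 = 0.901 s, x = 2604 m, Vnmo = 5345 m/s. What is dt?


x/Vnmo = 2604/5345 = 0.487184
(x/Vnmo)^2 = 0.237349
t0^2 = 0.811801
sqrt(0.811801 + 0.237349) = 1.02428
dt = 1.02428 - 0.901 = 0.12328

0.12328


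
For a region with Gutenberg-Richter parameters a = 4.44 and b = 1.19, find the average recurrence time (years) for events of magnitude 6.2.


log10(N) = 4.44 - 1.19*6.2 = -2.938
N = 10^-2.938 = 0.001153
T = 1/N = 1/0.001153 = 866.9619 years

866.9619


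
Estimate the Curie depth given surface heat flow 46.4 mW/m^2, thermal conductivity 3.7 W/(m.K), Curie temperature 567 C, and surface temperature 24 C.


T_Curie - T_surf = 567 - 24 = 543 C
Convert q to W/m^2: 46.4 mW/m^2 = 0.0464 W/m^2
d = 543 * 3.7 / 0.0464 = 43299.57 m

43299.57


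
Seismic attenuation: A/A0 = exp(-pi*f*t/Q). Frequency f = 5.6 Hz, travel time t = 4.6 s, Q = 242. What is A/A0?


pi*f*t/Q = pi*5.6*4.6/242 = 0.334411
A/A0 = exp(-0.334411) = 0.71576

0.71576


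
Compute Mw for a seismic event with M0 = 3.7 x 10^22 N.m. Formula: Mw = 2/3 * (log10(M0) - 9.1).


log10(M0) = log10(3.7 x 10^22) = 22.5682
Mw = 2/3 * (22.5682 - 9.1)
= 2/3 * 13.4682
= 8.98

8.98


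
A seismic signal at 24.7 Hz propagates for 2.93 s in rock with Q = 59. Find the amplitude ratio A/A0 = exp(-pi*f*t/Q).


pi*f*t/Q = pi*24.7*2.93/59 = 3.853563
A/A0 = exp(-3.853563) = 0.021204

0.021204


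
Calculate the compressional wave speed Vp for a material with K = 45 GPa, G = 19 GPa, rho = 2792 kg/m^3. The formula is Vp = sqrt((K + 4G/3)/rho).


First compute the effective modulus:
K + 4G/3 = 45e9 + 4*19e9/3 = 70333333333.33 Pa
Then divide by density:
70333333333.33 / 2792 = 25191021.9675 Pa/(kg/m^3)
Take the square root:
Vp = sqrt(25191021.9675) = 5019.07 m/s

5019.07


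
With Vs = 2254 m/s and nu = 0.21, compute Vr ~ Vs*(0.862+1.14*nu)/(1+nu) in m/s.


Numerator factor = 0.862 + 1.14*0.21 = 1.1014
Denominator = 1 + 0.21 = 1.21
Vr = 2254 * 1.1014 / 1.21 = 2051.7 m/s

2051.7


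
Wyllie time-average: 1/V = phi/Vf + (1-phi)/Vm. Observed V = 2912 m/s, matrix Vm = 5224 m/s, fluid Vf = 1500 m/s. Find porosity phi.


1/V - 1/Vm = 1/2912 - 1/5224 = 0.00015198
1/Vf - 1/Vm = 1/1500 - 1/5224 = 0.00047524
phi = 0.00015198 / 0.00047524 = 0.3198

0.3198


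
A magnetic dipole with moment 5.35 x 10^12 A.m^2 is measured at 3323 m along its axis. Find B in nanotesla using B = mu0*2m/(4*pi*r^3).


m = 5.35 x 10^12 = 5350000000000 A.m^2
2m = 10700000000000 A.m^2
r^3 = 3323^3 = 36693659267
B = (4pi*10^-7) * 10700000000000 / (4*pi * 36693659267) * 1e9
= 13446016.557364 / 461106121546.14 * 1e9
= 29160.3514 nT

29160.3514


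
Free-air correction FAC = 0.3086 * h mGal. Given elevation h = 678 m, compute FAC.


FAC = 0.3086 * h
= 0.3086 * 678
= 209.2308 mGal

209.2308


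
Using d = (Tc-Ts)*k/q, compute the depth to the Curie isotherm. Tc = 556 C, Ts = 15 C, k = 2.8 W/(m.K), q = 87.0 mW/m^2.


T_Curie - T_surf = 556 - 15 = 541 C
Convert q to W/m^2: 87.0 mW/m^2 = 0.087 W/m^2
d = 541 * 2.8 / 0.087 = 17411.49 m

17411.49


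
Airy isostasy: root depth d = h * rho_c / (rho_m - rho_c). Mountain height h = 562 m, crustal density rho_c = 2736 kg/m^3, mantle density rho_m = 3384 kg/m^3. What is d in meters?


rho_m - rho_c = 3384 - 2736 = 648
d = 562 * 2736 / 648
= 1537632 / 648
= 2372.89 m

2372.89


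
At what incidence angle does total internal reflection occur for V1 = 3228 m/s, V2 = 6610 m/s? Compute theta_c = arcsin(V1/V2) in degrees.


V1/V2 = 3228/6610 = 0.488351
theta_c = arcsin(0.488351) = 29.2323 degrees

29.2323


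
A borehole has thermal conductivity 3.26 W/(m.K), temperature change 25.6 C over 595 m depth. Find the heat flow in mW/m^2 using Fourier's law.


q = k * dT / dz * 1000
= 3.26 * 25.6 / 595 * 1000
= 0.140262 * 1000
= 140.2622 mW/m^2

140.2622


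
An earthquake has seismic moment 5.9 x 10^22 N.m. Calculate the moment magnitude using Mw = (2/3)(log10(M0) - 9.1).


log10(M0) = log10(5.9 x 10^22) = 22.7709
Mw = 2/3 * (22.7709 - 9.1)
= 2/3 * 13.6709
= 9.11

9.11


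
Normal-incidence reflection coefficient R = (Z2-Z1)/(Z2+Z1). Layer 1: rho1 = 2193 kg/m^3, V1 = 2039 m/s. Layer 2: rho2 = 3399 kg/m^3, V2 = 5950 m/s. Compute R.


Z1 = 2193 * 2039 = 4471527
Z2 = 3399 * 5950 = 20224050
R = (20224050 - 4471527) / (20224050 + 4471527) = 15752523 / 24695577 = 0.6379

0.6379


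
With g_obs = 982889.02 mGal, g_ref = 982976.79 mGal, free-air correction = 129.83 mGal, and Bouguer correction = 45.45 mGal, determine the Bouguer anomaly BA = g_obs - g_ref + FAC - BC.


BA = g_obs - g_ref + FAC - BC
= 982889.02 - 982976.79 + 129.83 - 45.45
= -3.39 mGal

-3.39


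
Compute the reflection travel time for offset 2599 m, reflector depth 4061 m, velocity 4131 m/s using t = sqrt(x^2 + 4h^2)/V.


x^2 + 4h^2 = 2599^2 + 4*4061^2 = 6754801 + 65966884 = 72721685
sqrt(72721685) = 8527.701
t = 8527.701 / 4131 = 2.0643 s

2.0643


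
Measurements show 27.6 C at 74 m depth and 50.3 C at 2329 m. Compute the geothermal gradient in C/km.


dT = 50.3 - 27.6 = 22.7 C
dz = 2329 - 74 = 2255 m
gradient = dT/dz * 1000 = 22.7/2255 * 1000 = 10.0665 C/km

10.0665


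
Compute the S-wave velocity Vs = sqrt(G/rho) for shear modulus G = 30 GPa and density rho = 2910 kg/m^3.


Convert G to Pa: G = 30e9 Pa
Compute G/rho = 30e9 / 2910 = 10309278.3505
Vs = sqrt(10309278.3505) = 3210.81 m/s

3210.81


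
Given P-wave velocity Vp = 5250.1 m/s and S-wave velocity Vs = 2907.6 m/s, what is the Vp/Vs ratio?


Vp/Vs = 5250.1 / 2907.6
= 1.8056

1.8056


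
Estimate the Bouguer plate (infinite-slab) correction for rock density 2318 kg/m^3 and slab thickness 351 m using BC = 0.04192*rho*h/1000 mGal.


BC = 0.04192 * rho * h / 1000
= 0.04192 * 2318 * 351 / 1000
= 34.1069 mGal

34.1069


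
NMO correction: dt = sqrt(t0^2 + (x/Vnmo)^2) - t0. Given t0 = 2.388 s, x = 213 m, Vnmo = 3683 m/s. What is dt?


x/Vnmo = 213/3683 = 0.057833
(x/Vnmo)^2 = 0.003345
t0^2 = 5.702544
sqrt(5.702544 + 0.003345) = 2.3887
dt = 2.3887 - 2.388 = 0.0007

7.000000e-04


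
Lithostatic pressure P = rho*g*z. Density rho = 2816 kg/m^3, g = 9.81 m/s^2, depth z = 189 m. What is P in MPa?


P = rho * g * z / 1e6
= 2816 * 9.81 * 189 / 1e6
= 5221117.44 / 1e6
= 5.2211 MPa

5.2211


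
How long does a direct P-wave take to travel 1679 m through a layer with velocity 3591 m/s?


t = x / V
= 1679 / 3591
= 0.4676 s

0.4676


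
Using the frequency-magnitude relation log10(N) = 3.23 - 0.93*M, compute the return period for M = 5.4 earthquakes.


log10(N) = 3.23 - 0.93*5.4 = -1.792
N = 10^-1.792 = 0.016144
T = 1/N = 1/0.016144 = 61.9441 years

61.9441


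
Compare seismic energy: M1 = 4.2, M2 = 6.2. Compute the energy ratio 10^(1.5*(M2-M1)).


M2 - M1 = 6.2 - 4.2 = 2.0
1.5 * 2.0 = 3.0
ratio = 10^3.0 = 1000.0

1000.0


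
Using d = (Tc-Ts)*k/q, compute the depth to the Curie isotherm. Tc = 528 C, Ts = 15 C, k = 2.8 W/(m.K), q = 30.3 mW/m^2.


T_Curie - T_surf = 528 - 15 = 513 C
Convert q to W/m^2: 30.3 mW/m^2 = 0.0303 W/m^2
d = 513 * 2.8 / 0.0303 = 47405.94 m

47405.94


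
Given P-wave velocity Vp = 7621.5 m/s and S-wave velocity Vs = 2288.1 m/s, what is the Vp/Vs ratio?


Vp/Vs = 7621.5 / 2288.1
= 3.3309

3.3309


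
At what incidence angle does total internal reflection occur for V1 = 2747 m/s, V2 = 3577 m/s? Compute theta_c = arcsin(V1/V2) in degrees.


V1/V2 = 2747/3577 = 0.767962
theta_c = arcsin(0.767962) = 50.1712 degrees

50.1712


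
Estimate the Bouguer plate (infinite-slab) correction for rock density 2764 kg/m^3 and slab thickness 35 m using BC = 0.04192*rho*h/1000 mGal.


BC = 0.04192 * rho * h / 1000
= 0.04192 * 2764 * 35 / 1000
= 4.0553 mGal

4.0553


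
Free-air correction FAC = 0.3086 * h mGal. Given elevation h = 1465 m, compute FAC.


FAC = 0.3086 * h
= 0.3086 * 1465
= 452.099 mGal

452.099


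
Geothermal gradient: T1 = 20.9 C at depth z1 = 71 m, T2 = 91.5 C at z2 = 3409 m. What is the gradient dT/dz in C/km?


dT = 91.5 - 20.9 = 70.6 C
dz = 3409 - 71 = 3338 m
gradient = dT/dz * 1000 = 70.6/3338 * 1000 = 21.1504 C/km

21.1504


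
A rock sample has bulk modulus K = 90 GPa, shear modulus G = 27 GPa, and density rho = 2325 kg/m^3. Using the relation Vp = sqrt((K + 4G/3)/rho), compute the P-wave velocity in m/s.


First compute the effective modulus:
K + 4G/3 = 90e9 + 4*27e9/3 = 126000000000.0 Pa
Then divide by density:
126000000000.0 / 2325 = 54193548.3871 Pa/(kg/m^3)
Take the square root:
Vp = sqrt(54193548.3871) = 7361.63 m/s

7361.63


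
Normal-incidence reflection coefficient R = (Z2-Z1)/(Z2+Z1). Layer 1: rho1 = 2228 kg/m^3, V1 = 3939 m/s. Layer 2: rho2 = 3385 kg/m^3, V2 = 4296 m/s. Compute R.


Z1 = 2228 * 3939 = 8776092
Z2 = 3385 * 4296 = 14541960
R = (14541960 - 8776092) / (14541960 + 8776092) = 5765868 / 23318052 = 0.2473

0.2473


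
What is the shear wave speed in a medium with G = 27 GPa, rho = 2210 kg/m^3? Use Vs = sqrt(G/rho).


Convert G to Pa: G = 27e9 Pa
Compute G/rho = 27e9 / 2210 = 12217194.5701
Vs = sqrt(12217194.5701) = 3495.31 m/s

3495.31


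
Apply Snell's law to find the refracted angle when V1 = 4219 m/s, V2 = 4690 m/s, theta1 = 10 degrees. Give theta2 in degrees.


sin(theta1) = sin(10 deg) = 0.173648
sin(theta2) = V2/V1 * sin(theta1) = 4690/4219 * 0.173648 = 0.193034
theta2 = arcsin(0.193034) = 11.1299 degrees

11.1299


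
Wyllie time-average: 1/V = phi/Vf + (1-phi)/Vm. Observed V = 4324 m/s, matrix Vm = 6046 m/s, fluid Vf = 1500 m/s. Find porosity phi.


1/V - 1/Vm = 1/4324 - 1/6046 = 6.587e-05
1/Vf - 1/Vm = 1/1500 - 1/6046 = 0.00050127
phi = 6.587e-05 / 0.00050127 = 0.1314

0.1314


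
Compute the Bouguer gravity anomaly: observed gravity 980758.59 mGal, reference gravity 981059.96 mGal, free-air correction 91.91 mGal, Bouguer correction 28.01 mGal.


BA = g_obs - g_ref + FAC - BC
= 980758.59 - 981059.96 + 91.91 - 28.01
= -237.47 mGal

-237.47


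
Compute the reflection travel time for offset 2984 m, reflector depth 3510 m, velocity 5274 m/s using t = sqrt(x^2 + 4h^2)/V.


x^2 + 4h^2 = 2984^2 + 4*3510^2 = 8904256 + 49280400 = 58184656
sqrt(58184656) = 7627.8867
t = 7627.8867 / 5274 = 1.4463 s

1.4463


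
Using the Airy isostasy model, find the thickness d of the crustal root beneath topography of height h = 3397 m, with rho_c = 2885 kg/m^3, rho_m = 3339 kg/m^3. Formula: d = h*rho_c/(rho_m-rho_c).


rho_m - rho_c = 3339 - 2885 = 454
d = 3397 * 2885 / 454
= 9800345 / 454
= 21586.66 m

21586.66


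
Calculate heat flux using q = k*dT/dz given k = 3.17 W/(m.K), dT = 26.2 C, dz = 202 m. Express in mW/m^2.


q = k * dT / dz * 1000
= 3.17 * 26.2 / 202 * 1000
= 0.411158 * 1000
= 411.1584 mW/m^2

411.1584


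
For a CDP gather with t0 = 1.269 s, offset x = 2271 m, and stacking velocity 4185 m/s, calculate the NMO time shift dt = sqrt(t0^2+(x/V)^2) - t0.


x/Vnmo = 2271/4185 = 0.542652
(x/Vnmo)^2 = 0.294472
t0^2 = 1.610361
sqrt(1.610361 + 0.294472) = 1.380157
dt = 1.380157 - 1.269 = 0.111157

0.111157


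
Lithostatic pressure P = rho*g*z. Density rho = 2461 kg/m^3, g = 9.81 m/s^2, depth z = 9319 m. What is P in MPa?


P = rho * g * z / 1e6
= 2461 * 9.81 * 9319 / 1e6
= 224983118.79 / 1e6
= 224.9831 MPa

224.9831


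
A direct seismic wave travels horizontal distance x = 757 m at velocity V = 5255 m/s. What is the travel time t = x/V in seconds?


t = x / V
= 757 / 5255
= 0.1441 s

0.1441


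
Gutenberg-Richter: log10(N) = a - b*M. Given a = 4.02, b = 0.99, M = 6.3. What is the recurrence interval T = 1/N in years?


log10(N) = 4.02 - 0.99*6.3 = -2.217
N = 10^-2.217 = 0.006067
T = 1/N = 1/0.006067 = 164.8162 years

164.8162


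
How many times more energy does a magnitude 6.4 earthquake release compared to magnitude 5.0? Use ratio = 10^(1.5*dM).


M2 - M1 = 6.4 - 5.0 = 1.4
1.5 * 1.4 = 2.1
ratio = 10^2.1 = 125.89

125.89


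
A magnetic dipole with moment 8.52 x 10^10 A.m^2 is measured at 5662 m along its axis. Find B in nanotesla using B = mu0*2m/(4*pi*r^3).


m = 8.52 x 10^10 = 85200000000 A.m^2
2m = 170400000000 A.m^2
r^3 = 5662^3 = 181513777528
B = (4pi*10^-7) * 170400000000 / (4*pi * 181513777528) * 1e9
= 214130.955269 / 2280969400029.19 * 1e9
= 93.8772 nT

93.8772


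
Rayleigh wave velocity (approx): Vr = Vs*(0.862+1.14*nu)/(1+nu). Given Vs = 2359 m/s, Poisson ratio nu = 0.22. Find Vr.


Numerator factor = 0.862 + 1.14*0.22 = 1.1128
Denominator = 1 + 0.22 = 1.22
Vr = 2359 * 1.1128 / 1.22 = 2151.72 m/s

2151.72


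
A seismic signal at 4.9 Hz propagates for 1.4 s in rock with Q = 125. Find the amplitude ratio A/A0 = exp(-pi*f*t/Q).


pi*f*t/Q = pi*4.9*1.4/125 = 0.172411
A/A0 = exp(-0.172411) = 0.841634

0.841634


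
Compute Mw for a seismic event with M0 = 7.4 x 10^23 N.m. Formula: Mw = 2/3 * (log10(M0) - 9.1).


log10(M0) = log10(7.4 x 10^23) = 23.8692
Mw = 2/3 * (23.8692 - 9.1)
= 2/3 * 14.7692
= 9.85

9.85


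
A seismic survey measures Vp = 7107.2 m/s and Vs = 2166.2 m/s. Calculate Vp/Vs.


Vp/Vs = 7107.2 / 2166.2
= 3.281

3.281


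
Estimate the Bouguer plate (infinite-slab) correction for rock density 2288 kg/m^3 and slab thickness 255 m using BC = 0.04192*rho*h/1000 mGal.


BC = 0.04192 * rho * h / 1000
= 0.04192 * 2288 * 255 / 1000
= 24.4578 mGal

24.4578


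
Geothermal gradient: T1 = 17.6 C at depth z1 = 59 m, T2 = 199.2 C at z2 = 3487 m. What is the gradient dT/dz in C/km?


dT = 199.2 - 17.6 = 181.6 C
dz = 3487 - 59 = 3428 m
gradient = dT/dz * 1000 = 181.6/3428 * 1000 = 52.9755 C/km

52.9755


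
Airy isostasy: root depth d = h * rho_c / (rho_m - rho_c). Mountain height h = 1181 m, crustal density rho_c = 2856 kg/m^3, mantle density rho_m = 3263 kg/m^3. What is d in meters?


rho_m - rho_c = 3263 - 2856 = 407
d = 1181 * 2856 / 407
= 3372936 / 407
= 8287.31 m

8287.31


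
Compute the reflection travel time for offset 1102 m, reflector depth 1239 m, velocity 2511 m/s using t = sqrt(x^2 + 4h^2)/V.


x^2 + 4h^2 = 1102^2 + 4*1239^2 = 1214404 + 6140484 = 7354888
sqrt(7354888) = 2711.9897
t = 2711.9897 / 2511 = 1.08 s

1.08


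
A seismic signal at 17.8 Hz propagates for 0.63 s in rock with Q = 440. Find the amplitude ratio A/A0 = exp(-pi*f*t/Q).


pi*f*t/Q = pi*17.8*0.63/440 = 0.080068
A/A0 = exp(-0.080068) = 0.923054

0.923054


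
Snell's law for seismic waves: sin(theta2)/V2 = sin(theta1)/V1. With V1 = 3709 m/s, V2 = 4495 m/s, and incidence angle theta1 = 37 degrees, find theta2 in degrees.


sin(theta1) = sin(37 deg) = 0.601815
sin(theta2) = V2/V1 * sin(theta1) = 4495/3709 * 0.601815 = 0.72935
theta2 = arcsin(0.72935) = 46.8319 degrees

46.8319


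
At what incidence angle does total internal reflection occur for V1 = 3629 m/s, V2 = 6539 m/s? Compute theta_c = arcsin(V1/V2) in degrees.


V1/V2 = 3629/6539 = 0.554978
theta_c = arcsin(0.554978) = 33.7092 degrees

33.7092


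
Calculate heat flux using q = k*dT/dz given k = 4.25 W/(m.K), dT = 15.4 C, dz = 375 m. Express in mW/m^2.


q = k * dT / dz * 1000
= 4.25 * 15.4 / 375 * 1000
= 0.174533 * 1000
= 174.5333 mW/m^2

174.5333


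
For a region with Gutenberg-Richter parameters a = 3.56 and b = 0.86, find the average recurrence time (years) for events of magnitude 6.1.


log10(N) = 3.56 - 0.86*6.1 = -1.686
N = 10^-1.686 = 0.020606
T = 1/N = 1/0.020606 = 48.5289 years

48.5289


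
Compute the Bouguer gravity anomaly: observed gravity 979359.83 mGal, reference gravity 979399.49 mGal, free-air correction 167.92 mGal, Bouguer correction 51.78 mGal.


BA = g_obs - g_ref + FAC - BC
= 979359.83 - 979399.49 + 167.92 - 51.78
= 76.48 mGal

76.48


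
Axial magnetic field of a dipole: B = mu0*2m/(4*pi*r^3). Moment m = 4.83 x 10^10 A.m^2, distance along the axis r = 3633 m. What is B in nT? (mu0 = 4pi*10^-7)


m = 4.83 x 10^10 = 48300000000 A.m^2
2m = 96600000000 A.m^2
r^3 = 3633^3 = 47950837137
B = (4pi*10^-7) * 96600000000 / (4*pi * 47950837137) * 1e9
= 121391.140135 / 602567990732.32 * 1e9
= 201.4563 nT

201.4563


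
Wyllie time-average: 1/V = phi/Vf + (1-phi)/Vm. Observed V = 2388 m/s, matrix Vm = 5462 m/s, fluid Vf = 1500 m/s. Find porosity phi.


1/V - 1/Vm = 1/2388 - 1/5462 = 0.00023568
1/Vf - 1/Vm = 1/1500 - 1/5462 = 0.00048358
phi = 0.00023568 / 0.00048358 = 0.4874

0.4874


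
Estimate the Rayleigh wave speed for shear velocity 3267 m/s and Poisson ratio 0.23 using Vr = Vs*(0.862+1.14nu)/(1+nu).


Numerator factor = 0.862 + 1.14*0.23 = 1.1242
Denominator = 1 + 0.23 = 1.23
Vr = 3267 * 1.1242 / 1.23 = 2985.98 m/s

2985.98


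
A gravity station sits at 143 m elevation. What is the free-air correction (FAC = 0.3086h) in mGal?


FAC = 0.3086 * h
= 0.3086 * 143
= 44.1298 mGal

44.1298


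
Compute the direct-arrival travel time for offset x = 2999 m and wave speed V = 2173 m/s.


t = x / V
= 2999 / 2173
= 1.3801 s

1.3801


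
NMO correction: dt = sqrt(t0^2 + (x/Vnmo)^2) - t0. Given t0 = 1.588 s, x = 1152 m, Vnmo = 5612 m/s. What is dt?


x/Vnmo = 1152/5612 = 0.205274
(x/Vnmo)^2 = 0.042138
t0^2 = 2.521744
sqrt(2.521744 + 0.042138) = 1.601213
dt = 1.601213 - 1.588 = 0.013213

0.013213


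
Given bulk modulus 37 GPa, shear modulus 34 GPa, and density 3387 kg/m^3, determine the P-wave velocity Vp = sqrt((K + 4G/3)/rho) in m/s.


First compute the effective modulus:
K + 4G/3 = 37e9 + 4*34e9/3 = 82333333333.33 Pa
Then divide by density:
82333333333.33 / 3387 = 24308631.0403 Pa/(kg/m^3)
Take the square root:
Vp = sqrt(24308631.0403) = 4930.38 m/s

4930.38


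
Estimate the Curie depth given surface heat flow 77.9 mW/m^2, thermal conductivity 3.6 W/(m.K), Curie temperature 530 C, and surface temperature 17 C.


T_Curie - T_surf = 530 - 17 = 513 C
Convert q to W/m^2: 77.9 mW/m^2 = 0.0779 W/m^2
d = 513 * 3.6 / 0.0779 = 23707.32 m

23707.32


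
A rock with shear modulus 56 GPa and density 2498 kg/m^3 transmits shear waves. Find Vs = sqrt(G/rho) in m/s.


Convert G to Pa: G = 56e9 Pa
Compute G/rho = 56e9 / 2498 = 22417934.3475
Vs = sqrt(22417934.3475) = 4734.76 m/s

4734.76


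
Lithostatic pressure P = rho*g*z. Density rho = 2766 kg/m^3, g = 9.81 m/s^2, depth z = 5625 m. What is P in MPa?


P = rho * g * z / 1e6
= 2766 * 9.81 * 5625 / 1e6
= 152631337.5 / 1e6
= 152.6313 MPa

152.6313


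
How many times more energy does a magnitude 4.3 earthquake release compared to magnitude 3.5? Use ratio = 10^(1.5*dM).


M2 - M1 = 4.3 - 3.5 = 0.8
1.5 * 0.8 = 1.2
ratio = 10^1.2 = 15.85

15.85


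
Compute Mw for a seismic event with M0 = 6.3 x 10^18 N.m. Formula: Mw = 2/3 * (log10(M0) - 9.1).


log10(M0) = log10(6.3 x 10^18) = 18.7993
Mw = 2/3 * (18.7993 - 9.1)
= 2/3 * 9.6993
= 6.47

6.47


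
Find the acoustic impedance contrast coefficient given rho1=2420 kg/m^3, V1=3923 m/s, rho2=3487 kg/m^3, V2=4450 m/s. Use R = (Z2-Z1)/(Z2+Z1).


Z1 = 2420 * 3923 = 9493660
Z2 = 3487 * 4450 = 15517150
R = (15517150 - 9493660) / (15517150 + 9493660) = 6023490 / 25010810 = 0.2408

0.2408


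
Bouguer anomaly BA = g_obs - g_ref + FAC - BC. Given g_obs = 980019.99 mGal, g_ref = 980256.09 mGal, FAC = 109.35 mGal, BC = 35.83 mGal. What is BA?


BA = g_obs - g_ref + FAC - BC
= 980019.99 - 980256.09 + 109.35 - 35.83
= -162.58 mGal

-162.58


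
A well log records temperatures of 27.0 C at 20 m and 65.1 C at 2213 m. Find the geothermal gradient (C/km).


dT = 65.1 - 27.0 = 38.1 C
dz = 2213 - 20 = 2193 m
gradient = dT/dz * 1000 = 38.1/2193 * 1000 = 17.3735 C/km

17.3735


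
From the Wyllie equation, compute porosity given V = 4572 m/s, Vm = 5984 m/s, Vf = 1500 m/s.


1/V - 1/Vm = 1/4572 - 1/5984 = 5.161e-05
1/Vf - 1/Vm = 1/1500 - 1/5984 = 0.00049955
phi = 5.161e-05 / 0.00049955 = 0.1033

0.1033


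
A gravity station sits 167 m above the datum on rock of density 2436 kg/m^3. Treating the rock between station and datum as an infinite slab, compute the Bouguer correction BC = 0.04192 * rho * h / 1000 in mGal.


BC = 0.04192 * rho * h / 1000
= 0.04192 * 2436 * 167 / 1000
= 17.0536 mGal

17.0536


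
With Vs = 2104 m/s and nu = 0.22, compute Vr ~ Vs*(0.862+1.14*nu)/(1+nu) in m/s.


Numerator factor = 0.862 + 1.14*0.22 = 1.1128
Denominator = 1 + 0.22 = 1.22
Vr = 2104 * 1.1128 / 1.22 = 1919.12 m/s

1919.12


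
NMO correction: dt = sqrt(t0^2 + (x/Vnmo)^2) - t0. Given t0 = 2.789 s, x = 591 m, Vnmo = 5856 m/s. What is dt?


x/Vnmo = 591/5856 = 0.100922
(x/Vnmo)^2 = 0.010185
t0^2 = 7.778521
sqrt(7.778521 + 0.010185) = 2.790825
dt = 2.790825 - 2.789 = 0.001825

0.001825


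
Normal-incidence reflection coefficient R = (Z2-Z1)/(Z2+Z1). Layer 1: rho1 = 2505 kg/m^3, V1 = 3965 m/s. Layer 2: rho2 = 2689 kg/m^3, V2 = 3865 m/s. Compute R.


Z1 = 2505 * 3965 = 9932325
Z2 = 2689 * 3865 = 10392985
R = (10392985 - 9932325) / (10392985 + 9932325) = 460660 / 20325310 = 0.0227

0.0227


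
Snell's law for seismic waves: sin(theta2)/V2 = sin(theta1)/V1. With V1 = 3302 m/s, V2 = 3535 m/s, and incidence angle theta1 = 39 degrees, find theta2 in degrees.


sin(theta1) = sin(39 deg) = 0.62932
sin(theta2) = V2/V1 * sin(theta1) = 3535/3302 * 0.62932 = 0.673727
theta2 = arcsin(0.673727) = 42.3554 degrees

42.3554


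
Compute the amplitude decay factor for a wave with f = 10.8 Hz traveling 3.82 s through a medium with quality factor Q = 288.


pi*f*t/Q = pi*10.8*3.82/288 = 0.450033
A/A0 = exp(-0.450033) = 0.637607

0.637607


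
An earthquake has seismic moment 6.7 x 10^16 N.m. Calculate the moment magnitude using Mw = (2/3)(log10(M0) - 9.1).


log10(M0) = log10(6.7 x 10^16) = 16.8261
Mw = 2/3 * (16.8261 - 9.1)
= 2/3 * 7.7261
= 5.15

5.15


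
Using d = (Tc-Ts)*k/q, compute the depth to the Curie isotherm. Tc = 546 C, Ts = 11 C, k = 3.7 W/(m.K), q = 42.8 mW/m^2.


T_Curie - T_surf = 546 - 11 = 535 C
Convert q to W/m^2: 42.8 mW/m^2 = 0.0428 W/m^2
d = 535 * 3.7 / 0.0428 = 46250.0 m

46250.0


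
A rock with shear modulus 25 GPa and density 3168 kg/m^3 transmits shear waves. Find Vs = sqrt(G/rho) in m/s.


Convert G to Pa: G = 25e9 Pa
Compute G/rho = 25e9 / 3168 = 7891414.1414
Vs = sqrt(7891414.1414) = 2809.17 m/s

2809.17


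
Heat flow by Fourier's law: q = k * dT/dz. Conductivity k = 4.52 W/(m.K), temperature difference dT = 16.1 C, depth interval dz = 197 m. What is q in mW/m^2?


q = k * dT / dz * 1000
= 4.52 * 16.1 / 197 * 1000
= 0.369401 * 1000
= 369.401 mW/m^2

369.401


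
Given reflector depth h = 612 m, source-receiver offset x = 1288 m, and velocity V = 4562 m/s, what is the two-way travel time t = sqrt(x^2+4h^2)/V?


x^2 + 4h^2 = 1288^2 + 4*612^2 = 1658944 + 1498176 = 3157120
sqrt(3157120) = 1776.8286
t = 1776.8286 / 4562 = 0.3895 s

0.3895


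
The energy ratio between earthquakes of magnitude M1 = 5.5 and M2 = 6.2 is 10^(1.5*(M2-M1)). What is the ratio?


M2 - M1 = 6.2 - 5.5 = 0.7
1.5 * 0.7 = 1.05
ratio = 10^1.05 = 11.22

11.22


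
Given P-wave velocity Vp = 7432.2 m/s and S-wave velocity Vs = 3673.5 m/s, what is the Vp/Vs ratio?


Vp/Vs = 7432.2 / 3673.5
= 2.0232

2.0232


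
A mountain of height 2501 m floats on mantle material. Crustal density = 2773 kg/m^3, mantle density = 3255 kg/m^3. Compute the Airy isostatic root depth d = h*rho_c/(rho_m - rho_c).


rho_m - rho_c = 3255 - 2773 = 482
d = 2501 * 2773 / 482
= 6935273 / 482
= 14388.53 m

14388.53


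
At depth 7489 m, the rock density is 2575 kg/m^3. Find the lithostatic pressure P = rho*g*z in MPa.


P = rho * g * z / 1e6
= 2575 * 9.81 * 7489 / 1e6
= 189177756.75 / 1e6
= 189.1778 MPa

189.1778


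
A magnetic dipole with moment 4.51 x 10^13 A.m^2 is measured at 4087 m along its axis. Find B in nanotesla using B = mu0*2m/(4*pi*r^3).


m = 4.51 x 10^13 = 45100000000000 A.m^2
2m = 90200000000000 A.m^2
r^3 = 4087^3 = 68267486503
B = (4pi*10^-7) * 90200000000000 / (4*pi * 68267486503) * 1e9
= 113348662.94152 / 857874536307.46 * 1e9
= 132127.3195 nT

132127.3195


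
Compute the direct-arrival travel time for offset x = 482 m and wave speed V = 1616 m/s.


t = x / V
= 482 / 1616
= 0.2983 s

0.2983


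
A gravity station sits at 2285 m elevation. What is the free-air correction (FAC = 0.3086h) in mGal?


FAC = 0.3086 * h
= 0.3086 * 2285
= 705.151 mGal

705.151


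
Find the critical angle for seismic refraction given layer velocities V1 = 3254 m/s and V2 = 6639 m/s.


V1/V2 = 3254/6639 = 0.490134
theta_c = arcsin(0.490134) = 29.3494 degrees

29.3494


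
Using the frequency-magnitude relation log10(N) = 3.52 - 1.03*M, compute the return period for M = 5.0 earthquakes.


log10(N) = 3.52 - 1.03*5.0 = -1.63
N = 10^-1.63 = 0.023442
T = 1/N = 1/0.023442 = 42.658 years

42.658


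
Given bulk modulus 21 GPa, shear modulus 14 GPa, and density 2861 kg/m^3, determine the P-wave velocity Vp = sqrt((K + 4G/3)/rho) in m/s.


First compute the effective modulus:
K + 4G/3 = 21e9 + 4*14e9/3 = 39666666666.67 Pa
Then divide by density:
39666666666.67 / 2861 = 13864616.1016 Pa/(kg/m^3)
Take the square root:
Vp = sqrt(13864616.1016) = 3723.52 m/s

3723.52


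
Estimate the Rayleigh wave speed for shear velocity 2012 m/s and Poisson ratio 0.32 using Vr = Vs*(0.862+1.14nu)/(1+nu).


Numerator factor = 0.862 + 1.14*0.32 = 1.2268
Denominator = 1 + 0.32 = 1.32
Vr = 2012 * 1.2268 / 1.32 = 1869.94 m/s

1869.94


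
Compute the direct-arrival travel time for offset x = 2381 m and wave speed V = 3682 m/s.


t = x / V
= 2381 / 3682
= 0.6467 s

0.6467


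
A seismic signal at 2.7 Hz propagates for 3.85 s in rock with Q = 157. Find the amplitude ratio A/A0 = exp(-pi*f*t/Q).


pi*f*t/Q = pi*2.7*3.85/157 = 0.208005
A/A0 = exp(-0.208005) = 0.812203

0.812203


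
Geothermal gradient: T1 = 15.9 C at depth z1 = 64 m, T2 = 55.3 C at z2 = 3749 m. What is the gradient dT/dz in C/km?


dT = 55.3 - 15.9 = 39.4 C
dz = 3749 - 64 = 3685 m
gradient = dT/dz * 1000 = 39.4/3685 * 1000 = 10.692 C/km

10.692


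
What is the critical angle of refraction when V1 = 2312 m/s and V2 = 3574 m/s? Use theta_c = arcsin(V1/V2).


V1/V2 = 2312/3574 = 0.646894
theta_c = arcsin(0.646894) = 40.3078 degrees

40.3078


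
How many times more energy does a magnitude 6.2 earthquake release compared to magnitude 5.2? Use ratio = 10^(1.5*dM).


M2 - M1 = 6.2 - 5.2 = 1.0
1.5 * 1.0 = 1.5
ratio = 10^1.5 = 31.62

31.62


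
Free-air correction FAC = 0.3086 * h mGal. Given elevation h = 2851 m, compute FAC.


FAC = 0.3086 * h
= 0.3086 * 2851
= 879.8186 mGal

879.8186


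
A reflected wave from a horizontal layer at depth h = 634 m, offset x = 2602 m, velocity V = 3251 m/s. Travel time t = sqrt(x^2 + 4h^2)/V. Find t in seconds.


x^2 + 4h^2 = 2602^2 + 4*634^2 = 6770404 + 1607824 = 8378228
sqrt(8378228) = 2894.5169
t = 2894.5169 / 3251 = 0.8903 s

0.8903


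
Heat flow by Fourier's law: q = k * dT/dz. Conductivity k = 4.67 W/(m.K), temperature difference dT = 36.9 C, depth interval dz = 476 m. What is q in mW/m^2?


q = k * dT / dz * 1000
= 4.67 * 36.9 / 476 * 1000
= 0.362023 * 1000
= 362.0231 mW/m^2

362.0231


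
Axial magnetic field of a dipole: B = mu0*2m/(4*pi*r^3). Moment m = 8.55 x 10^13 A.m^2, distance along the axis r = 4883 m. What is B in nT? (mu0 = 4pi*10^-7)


m = 8.55 x 10^13 = 85500000000000 A.m^2
2m = 171000000000000 A.m^2
r^3 = 4883^3 = 116428733387
B = (4pi*10^-7) * 171000000000000 / (4*pi * 116428733387) * 1e9
= 214884937.505542 / 1463086613901.46 * 1e9
= 146870.9613 nT

146870.9613


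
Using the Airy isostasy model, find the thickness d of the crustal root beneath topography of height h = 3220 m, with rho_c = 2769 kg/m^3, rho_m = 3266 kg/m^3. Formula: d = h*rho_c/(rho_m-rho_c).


rho_m - rho_c = 3266 - 2769 = 497
d = 3220 * 2769 / 497
= 8916180 / 497
= 17940.0 m

17940.0


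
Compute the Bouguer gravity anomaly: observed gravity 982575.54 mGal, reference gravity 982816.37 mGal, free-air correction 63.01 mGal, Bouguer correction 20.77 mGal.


BA = g_obs - g_ref + FAC - BC
= 982575.54 - 982816.37 + 63.01 - 20.77
= -198.59 mGal

-198.59


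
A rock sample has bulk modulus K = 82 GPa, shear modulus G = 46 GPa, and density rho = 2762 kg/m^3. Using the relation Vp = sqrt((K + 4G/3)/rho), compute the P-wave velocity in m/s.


First compute the effective modulus:
K + 4G/3 = 82e9 + 4*46e9/3 = 143333333333.33 Pa
Then divide by density:
143333333333.33 / 2762 = 51894762.2496 Pa/(kg/m^3)
Take the square root:
Vp = sqrt(51894762.2496) = 7203.8 m/s

7203.8


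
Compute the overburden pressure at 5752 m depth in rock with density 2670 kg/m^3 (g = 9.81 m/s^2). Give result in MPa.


P = rho * g * z / 1e6
= 2670 * 9.81 * 5752 / 1e6
= 150660410.4 / 1e6
= 150.6604 MPa

150.6604


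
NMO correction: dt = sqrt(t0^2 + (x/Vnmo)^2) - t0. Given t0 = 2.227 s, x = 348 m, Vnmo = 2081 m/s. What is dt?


x/Vnmo = 348/2081 = 0.167227
(x/Vnmo)^2 = 0.027965
t0^2 = 4.959529
sqrt(4.959529 + 0.027965) = 2.23327
dt = 2.23327 - 2.227 = 0.00627

0.00627


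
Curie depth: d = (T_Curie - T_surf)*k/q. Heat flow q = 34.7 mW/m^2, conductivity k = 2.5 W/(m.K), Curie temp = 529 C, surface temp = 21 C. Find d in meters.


T_Curie - T_surf = 529 - 21 = 508 C
Convert q to W/m^2: 34.7 mW/m^2 = 0.0347 W/m^2
d = 508 * 2.5 / 0.0347 = 36599.42 m

36599.42


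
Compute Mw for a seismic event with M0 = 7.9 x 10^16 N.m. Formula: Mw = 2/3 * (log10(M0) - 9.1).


log10(M0) = log10(7.9 x 10^16) = 16.8976
Mw = 2/3 * (16.8976 - 9.1)
= 2/3 * 7.7976
= 5.2

5.2


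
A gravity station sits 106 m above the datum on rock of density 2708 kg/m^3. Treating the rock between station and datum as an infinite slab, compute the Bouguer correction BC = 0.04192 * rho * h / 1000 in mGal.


BC = 0.04192 * rho * h / 1000
= 0.04192 * 2708 * 106 / 1000
= 12.0331 mGal

12.0331


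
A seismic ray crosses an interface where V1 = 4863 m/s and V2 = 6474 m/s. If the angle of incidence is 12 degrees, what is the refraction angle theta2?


sin(theta1) = sin(12 deg) = 0.207912
sin(theta2) = V2/V1 * sin(theta1) = 6474/4863 * 0.207912 = 0.276788
theta2 = arcsin(0.276788) = 16.0686 degrees

16.0686
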